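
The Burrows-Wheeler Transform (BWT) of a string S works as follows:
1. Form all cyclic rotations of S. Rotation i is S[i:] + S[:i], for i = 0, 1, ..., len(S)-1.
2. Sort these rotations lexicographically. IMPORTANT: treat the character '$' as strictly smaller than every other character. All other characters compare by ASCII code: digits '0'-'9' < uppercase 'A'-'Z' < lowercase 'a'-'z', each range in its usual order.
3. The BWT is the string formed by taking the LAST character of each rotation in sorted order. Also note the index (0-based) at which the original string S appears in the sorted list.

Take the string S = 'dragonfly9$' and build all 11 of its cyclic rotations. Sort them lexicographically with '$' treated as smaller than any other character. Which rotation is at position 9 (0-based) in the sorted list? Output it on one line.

All 11 rotations (rotation i = S[i:]+S[:i]):
  rot[0] = dragonfly9$
  rot[1] = ragonfly9$d
  rot[2] = agonfly9$dr
  rot[3] = gonfly9$dra
  rot[4] = onfly9$drag
  rot[5] = nfly9$drago
  rot[6] = fly9$dragon
  rot[7] = ly9$dragonf
  rot[8] = y9$dragonfl
  rot[9] = 9$dragonfly
  rot[10] = $dragonfly9
Sorted (with $ < everything):
  sorted[0] = $dragonfly9
  sorted[1] = 9$dragonfly
  sorted[2] = agonfly9$dr
  sorted[3] = dragonfly9$
  sorted[4] = fly9$dragon
  sorted[5] = gonfly9$dra
  sorted[6] = ly9$dragonf
  sorted[7] = nfly9$drago
  sorted[8] = onfly9$drag
  sorted[9] = ragonfly9$d
  sorted[10] = y9$dragonfl
sorted[9] = ragonfly9$d

Answer: ragonfly9$d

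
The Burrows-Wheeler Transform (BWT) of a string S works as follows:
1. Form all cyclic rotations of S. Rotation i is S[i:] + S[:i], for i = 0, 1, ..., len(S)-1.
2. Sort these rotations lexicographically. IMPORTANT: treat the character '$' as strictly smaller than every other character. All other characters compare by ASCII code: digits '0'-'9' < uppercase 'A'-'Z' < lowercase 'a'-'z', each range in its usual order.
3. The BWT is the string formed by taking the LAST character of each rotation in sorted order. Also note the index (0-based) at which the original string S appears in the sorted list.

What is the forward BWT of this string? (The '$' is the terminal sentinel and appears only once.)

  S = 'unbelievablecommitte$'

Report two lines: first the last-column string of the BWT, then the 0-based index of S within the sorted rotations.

All 21 rotations (rotation i = S[i:]+S[:i]):
  rot[0] = unbelievablecommitte$
  rot[1] = nbelievablecommitte$u
  rot[2] = believablecommitte$un
  rot[3] = elievablecommitte$unb
  rot[4] = lievablecommitte$unbe
  rot[5] = ievablecommitte$unbel
  rot[6] = evablecommitte$unbeli
  rot[7] = vablecommitte$unbelie
  rot[8] = ablecommitte$unbeliev
  rot[9] = blecommitte$unbelieva
  rot[10] = lecommitte$unbelievab
  rot[11] = ecommitte$unbelievabl
  rot[12] = committe$unbelievable
  rot[13] = ommitte$unbelievablec
  rot[14] = mmitte$unbelievableco
  rot[15] = mitte$unbelievablecom
  rot[16] = itte$unbelievablecomm
  rot[17] = tte$unbelievablecommi
  rot[18] = te$unbelievablecommit
  rot[19] = e$unbelievablecommitt
  rot[20] = $unbelievablecommitte
Sorted (with $ < everything):
  sorted[0] = $unbelievablecommitte  (last char: 'e')
  sorted[1] = ablecommitte$unbeliev  (last char: 'v')
  sorted[2] = believablecommitte$un  (last char: 'n')
  sorted[3] = blecommitte$unbelieva  (last char: 'a')
  sorted[4] = committe$unbelievable  (last char: 'e')
  sorted[5] = e$unbelievablecommitt  (last char: 't')
  sorted[6] = ecommitte$unbelievabl  (last char: 'l')
  sorted[7] = elievablecommitte$unb  (last char: 'b')
  sorted[8] = evablecommitte$unbeli  (last char: 'i')
  sorted[9] = ievablecommitte$unbel  (last char: 'l')
  sorted[10] = itte$unbelievablecomm  (last char: 'm')
  sorted[11] = lecommitte$unbelievab  (last char: 'b')
  sorted[12] = lievablecommitte$unbe  (last char: 'e')
  sorted[13] = mitte$unbelievablecom  (last char: 'm')
  sorted[14] = mmitte$unbelievableco  (last char: 'o')
  sorted[15] = nbelievablecommitte$u  (last char: 'u')
  sorted[16] = ommitte$unbelievablec  (last char: 'c')
  sorted[17] = te$unbelievablecommit  (last char: 't')
  sorted[18] = tte$unbelievablecommi  (last char: 'i')
  sorted[19] = unbelievablecommitte$  (last char: '$')
  sorted[20] = vablecommitte$unbelie  (last char: 'e')
Last column: evnaetlbilmbemoucti$e
Original string S is at sorted index 19

Answer: evnaetlbilmbemoucti$e
19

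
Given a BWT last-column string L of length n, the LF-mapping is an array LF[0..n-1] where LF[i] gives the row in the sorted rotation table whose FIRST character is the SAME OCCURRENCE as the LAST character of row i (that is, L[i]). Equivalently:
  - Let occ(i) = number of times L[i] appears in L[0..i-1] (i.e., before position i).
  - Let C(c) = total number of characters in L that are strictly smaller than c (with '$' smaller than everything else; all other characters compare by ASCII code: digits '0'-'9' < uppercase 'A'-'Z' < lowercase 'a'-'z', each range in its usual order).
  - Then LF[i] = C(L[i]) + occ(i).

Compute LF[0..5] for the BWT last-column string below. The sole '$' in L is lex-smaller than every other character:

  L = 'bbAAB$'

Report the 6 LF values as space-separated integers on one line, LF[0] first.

Char counts: '$':1, 'A':2, 'B':1, 'b':2
C (first-col start): C('$')=0, C('A')=1, C('B')=3, C('b')=4
L[0]='b': occ=0, LF[0]=C('b')+0=4+0=4
L[1]='b': occ=1, LF[1]=C('b')+1=4+1=5
L[2]='A': occ=0, LF[2]=C('A')+0=1+0=1
L[3]='A': occ=1, LF[3]=C('A')+1=1+1=2
L[4]='B': occ=0, LF[4]=C('B')+0=3+0=3
L[5]='$': occ=0, LF[5]=C('$')+0=0+0=0

Answer: 4 5 1 2 3 0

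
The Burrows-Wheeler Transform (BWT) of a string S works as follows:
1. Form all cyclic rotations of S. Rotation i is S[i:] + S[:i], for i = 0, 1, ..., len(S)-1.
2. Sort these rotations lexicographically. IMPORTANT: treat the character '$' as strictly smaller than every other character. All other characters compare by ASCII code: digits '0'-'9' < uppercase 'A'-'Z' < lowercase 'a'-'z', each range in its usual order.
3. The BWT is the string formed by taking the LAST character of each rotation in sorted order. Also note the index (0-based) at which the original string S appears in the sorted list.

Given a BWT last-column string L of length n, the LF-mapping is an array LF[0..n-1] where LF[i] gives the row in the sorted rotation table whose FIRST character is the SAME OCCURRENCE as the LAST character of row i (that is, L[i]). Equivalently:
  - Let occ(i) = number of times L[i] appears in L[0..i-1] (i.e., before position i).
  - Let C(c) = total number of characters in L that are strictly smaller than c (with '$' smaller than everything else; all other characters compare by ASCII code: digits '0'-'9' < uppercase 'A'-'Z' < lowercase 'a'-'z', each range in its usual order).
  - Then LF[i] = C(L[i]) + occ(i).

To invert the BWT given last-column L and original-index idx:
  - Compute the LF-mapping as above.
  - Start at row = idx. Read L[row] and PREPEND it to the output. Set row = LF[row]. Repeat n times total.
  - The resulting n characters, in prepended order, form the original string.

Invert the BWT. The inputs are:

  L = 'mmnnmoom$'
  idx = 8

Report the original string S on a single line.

LF mapping: 1 2 5 6 3 7 8 4 0
Walk LF starting at row 8, prepending L[row]:
  step 1: row=8, L[8]='$', prepend. Next row=LF[8]=0
  step 2: row=0, L[0]='m', prepend. Next row=LF[0]=1
  step 3: row=1, L[1]='m', prepend. Next row=LF[1]=2
  step 4: row=2, L[2]='n', prepend. Next row=LF[2]=5
  step 5: row=5, L[5]='o', prepend. Next row=LF[5]=7
  step 6: row=7, L[7]='m', prepend. Next row=LF[7]=4
  step 7: row=4, L[4]='m', prepend. Next row=LF[4]=3
  step 8: row=3, L[3]='n', prepend. Next row=LF[3]=6
  step 9: row=6, L[6]='o', prepend. Next row=LF[6]=8
Reversed output: onmmonmm$

Answer: onmmonmm$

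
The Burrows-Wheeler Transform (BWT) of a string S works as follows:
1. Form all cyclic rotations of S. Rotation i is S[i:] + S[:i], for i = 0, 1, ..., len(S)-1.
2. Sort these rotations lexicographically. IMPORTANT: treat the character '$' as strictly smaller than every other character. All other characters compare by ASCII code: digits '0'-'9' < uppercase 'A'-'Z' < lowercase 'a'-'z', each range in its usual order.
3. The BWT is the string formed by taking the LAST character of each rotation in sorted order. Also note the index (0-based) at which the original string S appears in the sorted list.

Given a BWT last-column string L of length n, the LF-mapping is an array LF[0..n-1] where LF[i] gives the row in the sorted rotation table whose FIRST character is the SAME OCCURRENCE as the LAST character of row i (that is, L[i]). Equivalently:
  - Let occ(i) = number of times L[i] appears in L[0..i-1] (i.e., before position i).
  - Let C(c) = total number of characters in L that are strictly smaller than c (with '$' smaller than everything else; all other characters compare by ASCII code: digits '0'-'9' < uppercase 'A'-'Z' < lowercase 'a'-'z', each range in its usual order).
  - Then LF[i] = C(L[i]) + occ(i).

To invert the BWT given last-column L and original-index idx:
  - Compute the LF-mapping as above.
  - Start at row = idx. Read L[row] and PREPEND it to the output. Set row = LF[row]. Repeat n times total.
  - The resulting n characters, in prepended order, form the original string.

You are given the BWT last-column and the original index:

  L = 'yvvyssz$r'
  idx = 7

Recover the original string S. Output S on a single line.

LF mapping: 6 4 5 7 2 3 8 0 1
Walk LF starting at row 7, prepending L[row]:
  step 1: row=7, L[7]='$', prepend. Next row=LF[7]=0
  step 2: row=0, L[0]='y', prepend. Next row=LF[0]=6
  step 3: row=6, L[6]='z', prepend. Next row=LF[6]=8
  step 4: row=8, L[8]='r', prepend. Next row=LF[8]=1
  step 5: row=1, L[1]='v', prepend. Next row=LF[1]=4
  step 6: row=4, L[4]='s', prepend. Next row=LF[4]=2
  step 7: row=2, L[2]='v', prepend. Next row=LF[2]=5
  step 8: row=5, L[5]='s', prepend. Next row=LF[5]=3
  step 9: row=3, L[3]='y', prepend. Next row=LF[3]=7
Reversed output: ysvsvrzy$

Answer: ysvsvrzy$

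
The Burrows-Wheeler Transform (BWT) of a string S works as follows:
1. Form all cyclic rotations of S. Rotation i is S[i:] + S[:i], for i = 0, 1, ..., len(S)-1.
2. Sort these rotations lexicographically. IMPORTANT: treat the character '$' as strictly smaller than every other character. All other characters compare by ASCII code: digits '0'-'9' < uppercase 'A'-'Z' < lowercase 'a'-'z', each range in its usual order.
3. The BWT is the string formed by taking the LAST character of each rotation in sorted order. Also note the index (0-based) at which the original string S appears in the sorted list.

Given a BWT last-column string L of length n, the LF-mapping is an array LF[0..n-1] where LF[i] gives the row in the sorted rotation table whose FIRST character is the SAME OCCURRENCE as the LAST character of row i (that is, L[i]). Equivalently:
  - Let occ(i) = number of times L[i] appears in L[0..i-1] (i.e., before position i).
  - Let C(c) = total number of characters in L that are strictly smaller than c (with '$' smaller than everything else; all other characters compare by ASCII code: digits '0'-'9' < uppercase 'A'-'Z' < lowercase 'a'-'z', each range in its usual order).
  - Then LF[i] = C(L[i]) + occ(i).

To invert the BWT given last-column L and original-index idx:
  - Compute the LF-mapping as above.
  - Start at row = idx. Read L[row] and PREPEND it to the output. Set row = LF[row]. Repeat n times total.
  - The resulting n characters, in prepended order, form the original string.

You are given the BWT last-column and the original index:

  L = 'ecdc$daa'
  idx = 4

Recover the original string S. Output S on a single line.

Answer: ccaddae$

Derivation:
LF mapping: 7 3 5 4 0 6 1 2
Walk LF starting at row 4, prepending L[row]:
  step 1: row=4, L[4]='$', prepend. Next row=LF[4]=0
  step 2: row=0, L[0]='e', prepend. Next row=LF[0]=7
  step 3: row=7, L[7]='a', prepend. Next row=LF[7]=2
  step 4: row=2, L[2]='d', prepend. Next row=LF[2]=5
  step 5: row=5, L[5]='d', prepend. Next row=LF[5]=6
  step 6: row=6, L[6]='a', prepend. Next row=LF[6]=1
  step 7: row=1, L[1]='c', prepend. Next row=LF[1]=3
  step 8: row=3, L[3]='c', prepend. Next row=LF[3]=4
Reversed output: ccaddae$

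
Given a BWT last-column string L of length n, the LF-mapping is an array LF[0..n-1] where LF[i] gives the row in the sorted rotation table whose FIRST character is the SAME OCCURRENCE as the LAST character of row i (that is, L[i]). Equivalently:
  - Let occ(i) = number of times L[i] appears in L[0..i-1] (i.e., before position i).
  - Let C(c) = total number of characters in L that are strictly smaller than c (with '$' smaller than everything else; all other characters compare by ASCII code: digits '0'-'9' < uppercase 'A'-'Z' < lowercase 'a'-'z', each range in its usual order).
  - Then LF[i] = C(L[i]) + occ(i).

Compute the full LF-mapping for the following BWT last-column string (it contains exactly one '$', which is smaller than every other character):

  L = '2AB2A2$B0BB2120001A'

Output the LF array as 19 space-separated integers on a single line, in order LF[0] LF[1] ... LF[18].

Char counts: '$':1, '0':4, '1':2, '2':5, 'A':3, 'B':4
C (first-col start): C('$')=0, C('0')=1, C('1')=5, C('2')=7, C('A')=12, C('B')=15
L[0]='2': occ=0, LF[0]=C('2')+0=7+0=7
L[1]='A': occ=0, LF[1]=C('A')+0=12+0=12
L[2]='B': occ=0, LF[2]=C('B')+0=15+0=15
L[3]='2': occ=1, LF[3]=C('2')+1=7+1=8
L[4]='A': occ=1, LF[4]=C('A')+1=12+1=13
L[5]='2': occ=2, LF[5]=C('2')+2=7+2=9
L[6]='$': occ=0, LF[6]=C('$')+0=0+0=0
L[7]='B': occ=1, LF[7]=C('B')+1=15+1=16
L[8]='0': occ=0, LF[8]=C('0')+0=1+0=1
L[9]='B': occ=2, LF[9]=C('B')+2=15+2=17
L[10]='B': occ=3, LF[10]=C('B')+3=15+3=18
L[11]='2': occ=3, LF[11]=C('2')+3=7+3=10
L[12]='1': occ=0, LF[12]=C('1')+0=5+0=5
L[13]='2': occ=4, LF[13]=C('2')+4=7+4=11
L[14]='0': occ=1, LF[14]=C('0')+1=1+1=2
L[15]='0': occ=2, LF[15]=C('0')+2=1+2=3
L[16]='0': occ=3, LF[16]=C('0')+3=1+3=4
L[17]='1': occ=1, LF[17]=C('1')+1=5+1=6
L[18]='A': occ=2, LF[18]=C('A')+2=12+2=14

Answer: 7 12 15 8 13 9 0 16 1 17 18 10 5 11 2 3 4 6 14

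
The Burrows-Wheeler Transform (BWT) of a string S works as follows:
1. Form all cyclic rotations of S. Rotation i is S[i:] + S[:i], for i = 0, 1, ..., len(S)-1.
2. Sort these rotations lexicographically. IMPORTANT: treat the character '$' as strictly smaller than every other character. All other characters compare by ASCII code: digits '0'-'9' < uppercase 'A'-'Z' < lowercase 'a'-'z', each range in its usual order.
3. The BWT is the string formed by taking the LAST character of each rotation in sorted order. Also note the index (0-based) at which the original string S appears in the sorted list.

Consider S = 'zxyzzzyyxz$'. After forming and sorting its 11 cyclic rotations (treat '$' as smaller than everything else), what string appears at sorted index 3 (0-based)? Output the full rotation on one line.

Answer: yxz$zxyzzzy

Derivation:
All 11 rotations (rotation i = S[i:]+S[:i]):
  rot[0] = zxyzzzyyxz$
  rot[1] = xyzzzyyxz$z
  rot[2] = yzzzyyxz$zx
  rot[3] = zzzyyxz$zxy
  rot[4] = zzyyxz$zxyz
  rot[5] = zyyxz$zxyzz
  rot[6] = yyxz$zxyzzz
  rot[7] = yxz$zxyzzzy
  rot[8] = xz$zxyzzzyy
  rot[9] = z$zxyzzzyyx
  rot[10] = $zxyzzzyyxz
Sorted (with $ < everything):
  sorted[0] = $zxyzzzyyxz
  sorted[1] = xyzzzyyxz$z
  sorted[2] = xz$zxyzzzyy
  sorted[3] = yxz$zxyzzzy
  sorted[4] = yyxz$zxyzzz
  sorted[5] = yzzzyyxz$zx
  sorted[6] = z$zxyzzzyyx
  sorted[7] = zxyzzzyyxz$
  sorted[8] = zyyxz$zxyzz
  sorted[9] = zzyyxz$zxyz
  sorted[10] = zzzyyxz$zxy
sorted[3] = yxz$zxyzzzy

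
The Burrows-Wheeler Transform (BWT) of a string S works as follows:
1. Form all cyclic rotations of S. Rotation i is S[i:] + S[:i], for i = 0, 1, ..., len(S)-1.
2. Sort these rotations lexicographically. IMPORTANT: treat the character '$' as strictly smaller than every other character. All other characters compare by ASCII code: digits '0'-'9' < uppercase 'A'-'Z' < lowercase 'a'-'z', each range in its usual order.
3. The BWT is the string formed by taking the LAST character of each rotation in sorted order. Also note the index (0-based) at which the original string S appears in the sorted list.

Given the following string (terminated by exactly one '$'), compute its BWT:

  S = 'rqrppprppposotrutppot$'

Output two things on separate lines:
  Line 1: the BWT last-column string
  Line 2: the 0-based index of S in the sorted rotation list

Answer: tppsppptrrpprpq$toouor
15

Derivation:
All 22 rotations (rotation i = S[i:]+S[:i]):
  rot[0] = rqrppprppposotrutppot$
  rot[1] = qrppprppposotrutppot$r
  rot[2] = rppprppposotrutppot$rq
  rot[3] = ppprppposotrutppot$rqr
  rot[4] = pprppposotrutppot$rqrp
  rot[5] = prppposotrutppot$rqrpp
  rot[6] = rppposotrutppot$rqrppp
  rot[7] = ppposotrutppot$rqrpppr
  rot[8] = pposotrutppot$rqrppprp
  rot[9] = posotrutppot$rqrppprpp
  rot[10] = osotrutppot$rqrppprppp
  rot[11] = sotrutppot$rqrppprpppo
  rot[12] = otrutppot$rqrppprpppos
  rot[13] = trutppot$rqrppprppposo
  rot[14] = rutppot$rqrppprppposot
  rot[15] = utppot$rqrppprppposotr
  rot[16] = tppot$rqrppprppposotru
  rot[17] = ppot$rqrppprppposotrut
  rot[18] = pot$rqrppprppposotrutp
  rot[19] = ot$rqrppprppposotrutpp
  rot[20] = t$rqrppprppposotrutppo
  rot[21] = $rqrppprppposotrutppot
Sorted (with $ < everything):
  sorted[0] = $rqrppprppposotrutppot  (last char: 't')
  sorted[1] = osotrutppot$rqrppprppp  (last char: 'p')
  sorted[2] = ot$rqrppprppposotrutpp  (last char: 'p')
  sorted[3] = otrutppot$rqrppprpppos  (last char: 's')
  sorted[4] = posotrutppot$rqrppprpp  (last char: 'p')
  sorted[5] = pot$rqrppprppposotrutp  (last char: 'p')
  sorted[6] = pposotrutppot$rqrppprp  (last char: 'p')
  sorted[7] = ppot$rqrppprppposotrut  (last char: 't')
  sorted[8] = ppposotrutppot$rqrpppr  (last char: 'r')
  sorted[9] = ppprppposotrutppot$rqr  (last char: 'r')
  sorted[10] = pprppposotrutppot$rqrp  (last char: 'p')
  sorted[11] = prppposotrutppot$rqrpp  (last char: 'p')
  sorted[12] = qrppprppposotrutppot$r  (last char: 'r')
  sorted[13] = rppposotrutppot$rqrppp  (last char: 'p')
  sorted[14] = rppprppposotrutppot$rq  (last char: 'q')
  sorted[15] = rqrppprppposotrutppot$  (last char: '$')
  sorted[16] = rutppot$rqrppprppposot  (last char: 't')
  sorted[17] = sotrutppot$rqrppprpppo  (last char: 'o')
  sorted[18] = t$rqrppprppposotrutppo  (last char: 'o')
  sorted[19] = tppot$rqrppprppposotru  (last char: 'u')
  sorted[20] = trutppot$rqrppprppposo  (last char: 'o')
  sorted[21] = utppot$rqrppprppposotr  (last char: 'r')
Last column: tppsppptrrpprpq$toouor
Original string S is at sorted index 15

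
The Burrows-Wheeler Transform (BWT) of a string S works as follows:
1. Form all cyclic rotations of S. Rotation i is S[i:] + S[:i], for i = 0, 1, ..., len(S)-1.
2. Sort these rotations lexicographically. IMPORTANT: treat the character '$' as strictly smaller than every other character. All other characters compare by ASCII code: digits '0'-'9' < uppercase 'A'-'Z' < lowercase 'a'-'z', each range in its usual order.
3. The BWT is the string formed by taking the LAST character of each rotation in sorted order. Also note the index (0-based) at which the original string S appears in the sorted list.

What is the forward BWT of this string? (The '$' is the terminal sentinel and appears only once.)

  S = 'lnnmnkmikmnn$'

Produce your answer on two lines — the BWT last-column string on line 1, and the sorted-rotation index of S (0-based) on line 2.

All 13 rotations (rotation i = S[i:]+S[:i]):
  rot[0] = lnnmnkmikmnn$
  rot[1] = nnmnkmikmnn$l
  rot[2] = nmnkmikmnn$ln
  rot[3] = mnkmikmnn$lnn
  rot[4] = nkmikmnn$lnnm
  rot[5] = kmikmnn$lnnmn
  rot[6] = mikmnn$lnnmnk
  rot[7] = ikmnn$lnnmnkm
  rot[8] = kmnn$lnnmnkmi
  rot[9] = mnn$lnnmnkmik
  rot[10] = nn$lnnmnkmikm
  rot[11] = n$lnnmnkmikmn
  rot[12] = $lnnmnkmikmnn
Sorted (with $ < everything):
  sorted[0] = $lnnmnkmikmnn  (last char: 'n')
  sorted[1] = ikmnn$lnnmnkm  (last char: 'm')
  sorted[2] = kmikmnn$lnnmn  (last char: 'n')
  sorted[3] = kmnn$lnnmnkmi  (last char: 'i')
  sorted[4] = lnnmnkmikmnn$  (last char: '$')
  sorted[5] = mikmnn$lnnmnk  (last char: 'k')
  sorted[6] = mnkmikmnn$lnn  (last char: 'n')
  sorted[7] = mnn$lnnmnkmik  (last char: 'k')
  sorted[8] = n$lnnmnkmikmn  (last char: 'n')
  sorted[9] = nkmikmnn$lnnm  (last char: 'm')
  sorted[10] = nmnkmikmnn$ln  (last char: 'n')
  sorted[11] = nn$lnnmnkmikm  (last char: 'm')
  sorted[12] = nnmnkmikmnn$l  (last char: 'l')
Last column: nmni$knknmnml
Original string S is at sorted index 4

Answer: nmni$knknmnml
4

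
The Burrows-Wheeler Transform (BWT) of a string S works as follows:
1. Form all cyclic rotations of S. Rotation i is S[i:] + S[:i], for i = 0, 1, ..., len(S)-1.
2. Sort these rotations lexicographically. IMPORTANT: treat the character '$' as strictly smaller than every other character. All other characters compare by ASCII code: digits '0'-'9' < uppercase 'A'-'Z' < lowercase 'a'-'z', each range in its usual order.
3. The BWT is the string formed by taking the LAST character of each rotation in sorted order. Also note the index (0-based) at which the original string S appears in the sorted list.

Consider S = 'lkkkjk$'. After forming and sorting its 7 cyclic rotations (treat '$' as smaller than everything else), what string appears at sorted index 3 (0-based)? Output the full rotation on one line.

All 7 rotations (rotation i = S[i:]+S[:i]):
  rot[0] = lkkkjk$
  rot[1] = kkkjk$l
  rot[2] = kkjk$lk
  rot[3] = kjk$lkk
  rot[4] = jk$lkkk
  rot[5] = k$lkkkj
  rot[6] = $lkkkjk
Sorted (with $ < everything):
  sorted[0] = $lkkkjk
  sorted[1] = jk$lkkk
  sorted[2] = k$lkkkj
  sorted[3] = kjk$lkk
  sorted[4] = kkjk$lk
  sorted[5] = kkkjk$l
  sorted[6] = lkkkjk$
sorted[3] = kjk$lkk

Answer: kjk$lkk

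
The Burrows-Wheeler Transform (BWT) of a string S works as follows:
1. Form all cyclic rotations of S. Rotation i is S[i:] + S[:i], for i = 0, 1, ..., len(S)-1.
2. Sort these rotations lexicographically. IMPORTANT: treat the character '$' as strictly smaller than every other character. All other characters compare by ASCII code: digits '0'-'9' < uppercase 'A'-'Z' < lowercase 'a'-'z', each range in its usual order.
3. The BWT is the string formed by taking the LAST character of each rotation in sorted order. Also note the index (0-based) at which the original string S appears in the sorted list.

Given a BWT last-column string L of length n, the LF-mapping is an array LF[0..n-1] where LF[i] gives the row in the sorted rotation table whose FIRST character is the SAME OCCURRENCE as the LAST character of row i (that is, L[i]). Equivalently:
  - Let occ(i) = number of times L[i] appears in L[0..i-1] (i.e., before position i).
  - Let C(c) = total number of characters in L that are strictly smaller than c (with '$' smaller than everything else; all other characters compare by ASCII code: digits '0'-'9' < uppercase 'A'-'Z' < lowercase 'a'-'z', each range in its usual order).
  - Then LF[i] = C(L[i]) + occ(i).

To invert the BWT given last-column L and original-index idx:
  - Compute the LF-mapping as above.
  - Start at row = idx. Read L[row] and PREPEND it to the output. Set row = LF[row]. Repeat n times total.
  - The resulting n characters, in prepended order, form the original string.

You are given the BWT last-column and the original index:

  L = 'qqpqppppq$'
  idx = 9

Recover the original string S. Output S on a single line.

Answer: qqppqpppq$

Derivation:
LF mapping: 6 7 1 8 2 3 4 5 9 0
Walk LF starting at row 9, prepending L[row]:
  step 1: row=9, L[9]='$', prepend. Next row=LF[9]=0
  step 2: row=0, L[0]='q', prepend. Next row=LF[0]=6
  step 3: row=6, L[6]='p', prepend. Next row=LF[6]=4
  step 4: row=4, L[4]='p', prepend. Next row=LF[4]=2
  step 5: row=2, L[2]='p', prepend. Next row=LF[2]=1
  step 6: row=1, L[1]='q', prepend. Next row=LF[1]=7
  step 7: row=7, L[7]='p', prepend. Next row=LF[7]=5
  step 8: row=5, L[5]='p', prepend. Next row=LF[5]=3
  step 9: row=3, L[3]='q', prepend. Next row=LF[3]=8
  step 10: row=8, L[8]='q', prepend. Next row=LF[8]=9
Reversed output: qqppqpppq$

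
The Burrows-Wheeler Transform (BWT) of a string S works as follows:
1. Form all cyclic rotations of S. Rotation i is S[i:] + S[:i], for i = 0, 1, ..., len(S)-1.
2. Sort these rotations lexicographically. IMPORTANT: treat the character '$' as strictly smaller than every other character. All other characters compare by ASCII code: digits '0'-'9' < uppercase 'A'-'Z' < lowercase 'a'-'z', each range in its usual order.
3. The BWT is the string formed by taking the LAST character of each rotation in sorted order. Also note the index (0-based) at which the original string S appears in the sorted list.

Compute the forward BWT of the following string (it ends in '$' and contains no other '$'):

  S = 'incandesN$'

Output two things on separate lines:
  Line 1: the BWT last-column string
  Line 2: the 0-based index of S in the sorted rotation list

All 10 rotations (rotation i = S[i:]+S[:i]):
  rot[0] = incandesN$
  rot[1] = ncandesN$i
  rot[2] = candesN$in
  rot[3] = andesN$inc
  rot[4] = ndesN$inca
  rot[5] = desN$incan
  rot[6] = esN$incand
  rot[7] = sN$incande
  rot[8] = N$incandes
  rot[9] = $incandesN
Sorted (with $ < everything):
  sorted[0] = $incandesN  (last char: 'N')
  sorted[1] = N$incandes  (last char: 's')
  sorted[2] = andesN$inc  (last char: 'c')
  sorted[3] = candesN$in  (last char: 'n')
  sorted[4] = desN$incan  (last char: 'n')
  sorted[5] = esN$incand  (last char: 'd')
  sorted[6] = incandesN$  (last char: '$')
  sorted[7] = ncandesN$i  (last char: 'i')
  sorted[8] = ndesN$inca  (last char: 'a')
  sorted[9] = sN$incande  (last char: 'e')
Last column: Nscnnd$iae
Original string S is at sorted index 6

Answer: Nscnnd$iae
6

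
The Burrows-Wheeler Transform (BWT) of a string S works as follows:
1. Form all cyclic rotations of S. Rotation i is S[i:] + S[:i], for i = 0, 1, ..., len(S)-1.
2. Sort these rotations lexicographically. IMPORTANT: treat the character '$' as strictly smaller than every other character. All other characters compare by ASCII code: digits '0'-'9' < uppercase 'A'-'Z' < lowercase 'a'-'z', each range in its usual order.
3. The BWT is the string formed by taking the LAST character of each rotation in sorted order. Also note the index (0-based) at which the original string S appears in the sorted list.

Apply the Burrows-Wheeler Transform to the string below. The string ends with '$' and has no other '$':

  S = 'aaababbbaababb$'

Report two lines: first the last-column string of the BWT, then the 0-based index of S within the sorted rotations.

Answer: b$baaabbbbaaaba
1

Derivation:
All 15 rotations (rotation i = S[i:]+S[:i]):
  rot[0] = aaababbbaababb$
  rot[1] = aababbbaababb$a
  rot[2] = ababbbaababb$aa
  rot[3] = babbbaababb$aaa
  rot[4] = abbbaababb$aaab
  rot[5] = bbbaababb$aaaba
  rot[6] = bbaababb$aaabab
  rot[7] = baababb$aaababb
  rot[8] = aababb$aaababbb
  rot[9] = ababb$aaababbba
  rot[10] = babb$aaababbbaa
  rot[11] = abb$aaababbbaab
  rot[12] = bb$aaababbbaaba
  rot[13] = b$aaababbbaabab
  rot[14] = $aaababbbaababb
Sorted (with $ < everything):
  sorted[0] = $aaababbbaababb  (last char: 'b')
  sorted[1] = aaababbbaababb$  (last char: '$')
  sorted[2] = aababb$aaababbb  (last char: 'b')
  sorted[3] = aababbbaababb$a  (last char: 'a')
  sorted[4] = ababb$aaababbba  (last char: 'a')
  sorted[5] = ababbbaababb$aa  (last char: 'a')
  sorted[6] = abb$aaababbbaab  (last char: 'b')
  sorted[7] = abbbaababb$aaab  (last char: 'b')
  sorted[8] = b$aaababbbaabab  (last char: 'b')
  sorted[9] = baababb$aaababb  (last char: 'b')
  sorted[10] = babb$aaababbbaa  (last char: 'a')
  sorted[11] = babbbaababb$aaa  (last char: 'a')
  sorted[12] = bb$aaababbbaaba  (last char: 'a')
  sorted[13] = bbaababb$aaabab  (last char: 'b')
  sorted[14] = bbbaababb$aaaba  (last char: 'a')
Last column: b$baaabbbbaaaba
Original string S is at sorted index 1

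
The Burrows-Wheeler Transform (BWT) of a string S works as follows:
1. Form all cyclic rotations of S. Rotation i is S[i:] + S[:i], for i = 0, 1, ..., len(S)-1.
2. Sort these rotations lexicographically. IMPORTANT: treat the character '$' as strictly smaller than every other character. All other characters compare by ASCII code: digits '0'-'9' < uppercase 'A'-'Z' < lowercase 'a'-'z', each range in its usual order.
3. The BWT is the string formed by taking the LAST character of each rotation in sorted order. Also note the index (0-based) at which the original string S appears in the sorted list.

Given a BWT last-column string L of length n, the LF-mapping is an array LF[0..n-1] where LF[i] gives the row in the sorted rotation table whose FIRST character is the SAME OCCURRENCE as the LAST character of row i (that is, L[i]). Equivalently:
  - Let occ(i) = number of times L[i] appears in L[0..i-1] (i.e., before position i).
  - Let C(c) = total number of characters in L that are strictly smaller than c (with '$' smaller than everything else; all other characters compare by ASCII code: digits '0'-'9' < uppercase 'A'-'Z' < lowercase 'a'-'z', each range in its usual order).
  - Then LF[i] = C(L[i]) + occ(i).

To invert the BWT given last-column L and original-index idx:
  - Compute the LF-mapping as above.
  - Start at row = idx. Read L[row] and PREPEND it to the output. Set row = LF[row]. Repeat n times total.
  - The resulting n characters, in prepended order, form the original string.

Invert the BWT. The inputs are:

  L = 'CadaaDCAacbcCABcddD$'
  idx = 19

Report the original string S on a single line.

LF mapping: 4 9 17 10 11 7 5 1 12 14 13 15 6 2 3 16 18 19 8 0
Walk LF starting at row 19, prepending L[row]:
  step 1: row=19, L[19]='$', prepend. Next row=LF[19]=0
  step 2: row=0, L[0]='C', prepend. Next row=LF[0]=4
  step 3: row=4, L[4]='a', prepend. Next row=LF[4]=11
  step 4: row=11, L[11]='c', prepend. Next row=LF[11]=15
  step 5: row=15, L[15]='c', prepend. Next row=LF[15]=16
  step 6: row=16, L[16]='d', prepend. Next row=LF[16]=18
  step 7: row=18, L[18]='D', prepend. Next row=LF[18]=8
  step 8: row=8, L[8]='a', prepend. Next row=LF[8]=12
  step 9: row=12, L[12]='C', prepend. Next row=LF[12]=6
  step 10: row=6, L[6]='C', prepend. Next row=LF[6]=5
  step 11: row=5, L[5]='D', prepend. Next row=LF[5]=7
  step 12: row=7, L[7]='A', prepend. Next row=LF[7]=1
  step 13: row=1, L[1]='a', prepend. Next row=LF[1]=9
  step 14: row=9, L[9]='c', prepend. Next row=LF[9]=14
  step 15: row=14, L[14]='B', prepend. Next row=LF[14]=3
  step 16: row=3, L[3]='a', prepend. Next row=LF[3]=10
  step 17: row=10, L[10]='b', prepend. Next row=LF[10]=13
  step 18: row=13, L[13]='A', prepend. Next row=LF[13]=2
  step 19: row=2, L[2]='d', prepend. Next row=LF[2]=17
  step 20: row=17, L[17]='d', prepend. Next row=LF[17]=19
Reversed output: ddAbaBcaADCCaDdccaC$

Answer: ddAbaBcaADCCaDdccaC$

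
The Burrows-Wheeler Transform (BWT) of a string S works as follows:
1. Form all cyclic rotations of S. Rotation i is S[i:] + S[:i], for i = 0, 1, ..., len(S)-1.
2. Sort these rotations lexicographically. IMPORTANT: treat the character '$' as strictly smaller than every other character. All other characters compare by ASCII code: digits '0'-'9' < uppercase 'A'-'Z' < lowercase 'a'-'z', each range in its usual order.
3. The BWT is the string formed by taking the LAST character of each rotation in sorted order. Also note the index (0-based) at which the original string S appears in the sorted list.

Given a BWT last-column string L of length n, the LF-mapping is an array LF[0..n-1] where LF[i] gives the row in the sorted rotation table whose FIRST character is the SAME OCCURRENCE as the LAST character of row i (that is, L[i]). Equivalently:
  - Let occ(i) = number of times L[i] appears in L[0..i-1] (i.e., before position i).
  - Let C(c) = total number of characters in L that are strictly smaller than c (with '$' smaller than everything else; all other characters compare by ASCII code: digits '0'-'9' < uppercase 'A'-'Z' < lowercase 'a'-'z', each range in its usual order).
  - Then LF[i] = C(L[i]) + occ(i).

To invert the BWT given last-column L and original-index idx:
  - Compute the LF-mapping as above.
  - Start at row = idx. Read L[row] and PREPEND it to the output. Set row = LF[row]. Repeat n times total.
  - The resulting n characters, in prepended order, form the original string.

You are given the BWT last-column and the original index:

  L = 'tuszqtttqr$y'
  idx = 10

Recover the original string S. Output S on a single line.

Answer: yzruqsqtttt$

Derivation:
LF mapping: 5 9 4 11 1 6 7 8 2 3 0 10
Walk LF starting at row 10, prepending L[row]:
  step 1: row=10, L[10]='$', prepend. Next row=LF[10]=0
  step 2: row=0, L[0]='t', prepend. Next row=LF[0]=5
  step 3: row=5, L[5]='t', prepend. Next row=LF[5]=6
  step 4: row=6, L[6]='t', prepend. Next row=LF[6]=7
  step 5: row=7, L[7]='t', prepend. Next row=LF[7]=8
  step 6: row=8, L[8]='q', prepend. Next row=LF[8]=2
  step 7: row=2, L[2]='s', prepend. Next row=LF[2]=4
  step 8: row=4, L[4]='q', prepend. Next row=LF[4]=1
  step 9: row=1, L[1]='u', prepend. Next row=LF[1]=9
  step 10: row=9, L[9]='r', prepend. Next row=LF[9]=3
  step 11: row=3, L[3]='z', prepend. Next row=LF[3]=11
  step 12: row=11, L[11]='y', prepend. Next row=LF[11]=10
Reversed output: yzruqsqtttt$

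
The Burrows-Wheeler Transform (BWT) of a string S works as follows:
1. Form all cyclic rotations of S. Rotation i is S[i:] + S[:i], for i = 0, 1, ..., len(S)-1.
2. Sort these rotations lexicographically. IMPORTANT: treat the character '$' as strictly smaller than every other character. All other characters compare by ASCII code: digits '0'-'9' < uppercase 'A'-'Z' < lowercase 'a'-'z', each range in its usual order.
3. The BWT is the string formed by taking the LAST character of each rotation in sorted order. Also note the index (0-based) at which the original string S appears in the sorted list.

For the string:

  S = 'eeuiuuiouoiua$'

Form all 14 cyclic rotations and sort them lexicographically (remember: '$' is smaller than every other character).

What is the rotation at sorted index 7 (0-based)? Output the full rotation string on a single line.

All 14 rotations (rotation i = S[i:]+S[:i]):
  rot[0] = eeuiuuiouoiua$
  rot[1] = euiuuiouoiua$e
  rot[2] = uiuuiouoiua$ee
  rot[3] = iuuiouoiua$eeu
  rot[4] = uuiouoiua$eeui
  rot[5] = uiouoiua$eeuiu
  rot[6] = iouoiua$eeuiuu
  rot[7] = ouoiua$eeuiuui
  rot[8] = uoiua$eeuiuuio
  rot[9] = oiua$eeuiuuiou
  rot[10] = iua$eeuiuuiouo
  rot[11] = ua$eeuiuuiouoi
  rot[12] = a$eeuiuuiouoiu
  rot[13] = $eeuiuuiouoiua
Sorted (with $ < everything):
  sorted[0] = $eeuiuuiouoiua
  sorted[1] = a$eeuiuuiouoiu
  sorted[2] = eeuiuuiouoiua$
  sorted[3] = euiuuiouoiua$e
  sorted[4] = iouoiua$eeuiuu
  sorted[5] = iua$eeuiuuiouo
  sorted[6] = iuuiouoiua$eeu
  sorted[7] = oiua$eeuiuuiou
  sorted[8] = ouoiua$eeuiuui
  sorted[9] = ua$eeuiuuiouoi
  sorted[10] = uiouoiua$eeuiu
  sorted[11] = uiuuiouoiua$ee
  sorted[12] = uoiua$eeuiuuio
  sorted[13] = uuiouoiua$eeui
sorted[7] = oiua$eeuiuuiou

Answer: oiua$eeuiuuiou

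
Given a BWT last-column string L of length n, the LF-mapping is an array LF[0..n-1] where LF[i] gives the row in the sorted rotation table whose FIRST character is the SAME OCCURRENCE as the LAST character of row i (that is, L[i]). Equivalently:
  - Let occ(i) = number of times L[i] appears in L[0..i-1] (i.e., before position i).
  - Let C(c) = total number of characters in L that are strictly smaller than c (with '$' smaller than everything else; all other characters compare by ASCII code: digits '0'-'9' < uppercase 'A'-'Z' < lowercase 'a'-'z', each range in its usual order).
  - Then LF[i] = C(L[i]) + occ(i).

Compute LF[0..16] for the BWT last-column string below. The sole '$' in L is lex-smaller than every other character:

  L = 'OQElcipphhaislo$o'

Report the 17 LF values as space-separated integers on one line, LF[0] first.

Answer: 2 3 1 10 5 8 14 15 6 7 4 9 16 11 12 0 13

Derivation:
Char counts: '$':1, 'E':1, 'O':1, 'Q':1, 'a':1, 'c':1, 'h':2, 'i':2, 'l':2, 'o':2, 'p':2, 's':1
C (first-col start): C('$')=0, C('E')=1, C('O')=2, C('Q')=3, C('a')=4, C('c')=5, C('h')=6, C('i')=8, C('l')=10, C('o')=12, C('p')=14, C('s')=16
L[0]='O': occ=0, LF[0]=C('O')+0=2+0=2
L[1]='Q': occ=0, LF[1]=C('Q')+0=3+0=3
L[2]='E': occ=0, LF[2]=C('E')+0=1+0=1
L[3]='l': occ=0, LF[3]=C('l')+0=10+0=10
L[4]='c': occ=0, LF[4]=C('c')+0=5+0=5
L[5]='i': occ=0, LF[5]=C('i')+0=8+0=8
L[6]='p': occ=0, LF[6]=C('p')+0=14+0=14
L[7]='p': occ=1, LF[7]=C('p')+1=14+1=15
L[8]='h': occ=0, LF[8]=C('h')+0=6+0=6
L[9]='h': occ=1, LF[9]=C('h')+1=6+1=7
L[10]='a': occ=0, LF[10]=C('a')+0=4+0=4
L[11]='i': occ=1, LF[11]=C('i')+1=8+1=9
L[12]='s': occ=0, LF[12]=C('s')+0=16+0=16
L[13]='l': occ=1, LF[13]=C('l')+1=10+1=11
L[14]='o': occ=0, LF[14]=C('o')+0=12+0=12
L[15]='$': occ=0, LF[15]=C('$')+0=0+0=0
L[16]='o': occ=1, LF[16]=C('o')+1=12+1=13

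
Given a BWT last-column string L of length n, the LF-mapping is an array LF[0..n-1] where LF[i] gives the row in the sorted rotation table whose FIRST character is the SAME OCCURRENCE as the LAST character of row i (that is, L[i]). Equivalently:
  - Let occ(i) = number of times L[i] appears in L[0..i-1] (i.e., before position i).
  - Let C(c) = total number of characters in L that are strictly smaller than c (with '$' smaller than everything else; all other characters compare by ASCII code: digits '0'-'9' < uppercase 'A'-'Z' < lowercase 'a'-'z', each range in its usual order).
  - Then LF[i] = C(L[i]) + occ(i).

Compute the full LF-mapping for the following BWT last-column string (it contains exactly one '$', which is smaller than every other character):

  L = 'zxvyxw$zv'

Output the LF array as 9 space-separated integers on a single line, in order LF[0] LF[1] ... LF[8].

Answer: 7 4 1 6 5 3 0 8 2

Derivation:
Char counts: '$':1, 'v':2, 'w':1, 'x':2, 'y':1, 'z':2
C (first-col start): C('$')=0, C('v')=1, C('w')=3, C('x')=4, C('y')=6, C('z')=7
L[0]='z': occ=0, LF[0]=C('z')+0=7+0=7
L[1]='x': occ=0, LF[1]=C('x')+0=4+0=4
L[2]='v': occ=0, LF[2]=C('v')+0=1+0=1
L[3]='y': occ=0, LF[3]=C('y')+0=6+0=6
L[4]='x': occ=1, LF[4]=C('x')+1=4+1=5
L[5]='w': occ=0, LF[5]=C('w')+0=3+0=3
L[6]='$': occ=0, LF[6]=C('$')+0=0+0=0
L[7]='z': occ=1, LF[7]=C('z')+1=7+1=8
L[8]='v': occ=1, LF[8]=C('v')+1=1+1=2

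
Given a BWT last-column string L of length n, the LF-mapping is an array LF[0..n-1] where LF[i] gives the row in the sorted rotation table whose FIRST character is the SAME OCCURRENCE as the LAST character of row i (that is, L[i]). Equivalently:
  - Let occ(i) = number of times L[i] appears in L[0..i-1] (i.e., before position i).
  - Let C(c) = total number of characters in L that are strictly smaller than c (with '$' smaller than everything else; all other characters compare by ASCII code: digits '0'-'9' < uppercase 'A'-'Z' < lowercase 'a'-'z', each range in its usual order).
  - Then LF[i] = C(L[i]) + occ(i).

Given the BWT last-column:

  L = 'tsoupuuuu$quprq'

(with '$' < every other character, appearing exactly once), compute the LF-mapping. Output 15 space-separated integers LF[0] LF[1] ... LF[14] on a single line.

Char counts: '$':1, 'o':1, 'p':2, 'q':2, 'r':1, 's':1, 't':1, 'u':6
C (first-col start): C('$')=0, C('o')=1, C('p')=2, C('q')=4, C('r')=6, C('s')=7, C('t')=8, C('u')=9
L[0]='t': occ=0, LF[0]=C('t')+0=8+0=8
L[1]='s': occ=0, LF[1]=C('s')+0=7+0=7
L[2]='o': occ=0, LF[2]=C('o')+0=1+0=1
L[3]='u': occ=0, LF[3]=C('u')+0=9+0=9
L[4]='p': occ=0, LF[4]=C('p')+0=2+0=2
L[5]='u': occ=1, LF[5]=C('u')+1=9+1=10
L[6]='u': occ=2, LF[6]=C('u')+2=9+2=11
L[7]='u': occ=3, LF[7]=C('u')+3=9+3=12
L[8]='u': occ=4, LF[8]=C('u')+4=9+4=13
L[9]='$': occ=0, LF[9]=C('$')+0=0+0=0
L[10]='q': occ=0, LF[10]=C('q')+0=4+0=4
L[11]='u': occ=5, LF[11]=C('u')+5=9+5=14
L[12]='p': occ=1, LF[12]=C('p')+1=2+1=3
L[13]='r': occ=0, LF[13]=C('r')+0=6+0=6
L[14]='q': occ=1, LF[14]=C('q')+1=4+1=5

Answer: 8 7 1 9 2 10 11 12 13 0 4 14 3 6 5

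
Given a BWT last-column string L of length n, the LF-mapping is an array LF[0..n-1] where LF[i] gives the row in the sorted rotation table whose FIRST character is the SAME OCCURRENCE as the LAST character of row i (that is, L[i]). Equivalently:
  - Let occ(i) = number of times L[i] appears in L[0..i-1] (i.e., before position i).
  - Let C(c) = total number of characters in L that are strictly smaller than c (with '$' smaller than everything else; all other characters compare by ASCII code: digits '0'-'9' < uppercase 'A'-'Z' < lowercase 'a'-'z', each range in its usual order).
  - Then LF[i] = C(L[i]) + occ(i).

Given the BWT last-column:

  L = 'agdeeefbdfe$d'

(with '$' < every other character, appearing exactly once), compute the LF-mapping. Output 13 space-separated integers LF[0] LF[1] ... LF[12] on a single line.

Answer: 1 12 3 6 7 8 10 2 4 11 9 0 5

Derivation:
Char counts: '$':1, 'a':1, 'b':1, 'd':3, 'e':4, 'f':2, 'g':1
C (first-col start): C('$')=0, C('a')=1, C('b')=2, C('d')=3, C('e')=6, C('f')=10, C('g')=12
L[0]='a': occ=0, LF[0]=C('a')+0=1+0=1
L[1]='g': occ=0, LF[1]=C('g')+0=12+0=12
L[2]='d': occ=0, LF[2]=C('d')+0=3+0=3
L[3]='e': occ=0, LF[3]=C('e')+0=6+0=6
L[4]='e': occ=1, LF[4]=C('e')+1=6+1=7
L[5]='e': occ=2, LF[5]=C('e')+2=6+2=8
L[6]='f': occ=0, LF[6]=C('f')+0=10+0=10
L[7]='b': occ=0, LF[7]=C('b')+0=2+0=2
L[8]='d': occ=1, LF[8]=C('d')+1=3+1=4
L[9]='f': occ=1, LF[9]=C('f')+1=10+1=11
L[10]='e': occ=3, LF[10]=C('e')+3=6+3=9
L[11]='$': occ=0, LF[11]=C('$')+0=0+0=0
L[12]='d': occ=2, LF[12]=C('d')+2=3+2=5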